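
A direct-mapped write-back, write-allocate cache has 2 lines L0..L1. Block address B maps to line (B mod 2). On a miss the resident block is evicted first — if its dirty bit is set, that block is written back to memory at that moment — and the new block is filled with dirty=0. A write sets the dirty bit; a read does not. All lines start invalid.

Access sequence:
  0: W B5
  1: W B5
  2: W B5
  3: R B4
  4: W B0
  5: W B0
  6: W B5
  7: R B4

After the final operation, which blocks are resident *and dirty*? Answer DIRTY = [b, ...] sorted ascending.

0: W B5 -> L1 miss  d=D]
1: W B5 -> L1 hit  d=D]
2: W B5 -> L1 hit  d=D]
3: R B4 -> L0 miss  d=-]
4: W B0 -> L0 miss  d=D]
5: W B0 -> L0 hit  d=D]
6: W B5 -> L1 hit  d=D]
7: R B4 -> L0 miss wb->B0  d=-]

DIRTY = [5]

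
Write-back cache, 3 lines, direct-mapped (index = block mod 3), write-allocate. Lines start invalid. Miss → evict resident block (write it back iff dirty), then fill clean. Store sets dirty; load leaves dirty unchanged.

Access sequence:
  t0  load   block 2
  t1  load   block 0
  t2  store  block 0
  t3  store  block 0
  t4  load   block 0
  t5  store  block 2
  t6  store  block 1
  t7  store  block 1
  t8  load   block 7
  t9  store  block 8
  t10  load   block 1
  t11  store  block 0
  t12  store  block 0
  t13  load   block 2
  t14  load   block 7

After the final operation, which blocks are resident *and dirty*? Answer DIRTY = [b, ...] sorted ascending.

DIRTY = [0]

0: R B2 -> L2 miss  d=-]
1: R B0 -> L0 miss  d=-]
2: W B0 -> L0 hit  d=D]
3: W B0 -> L0 hit  d=D]
4: R B0 -> L0 hit  d=D]
5: W B2 -> L2 hit  d=D]
6: W B1 -> L1 miss  d=D]
7: W B1 -> L1 hit  d=D]
8: R B7 -> L1 miss wb->B1  d=-]
9: W B8 -> L2 miss wb->B2  d=D]
10: R B1 -> L1 miss  d=-]
11: W B0 -> L0 hit  d=D]
12: W B0 -> L0 hit  d=D]
13: R B2 -> L2 miss wb->B8  d=-]
14: R B7 -> L1 miss  d=-]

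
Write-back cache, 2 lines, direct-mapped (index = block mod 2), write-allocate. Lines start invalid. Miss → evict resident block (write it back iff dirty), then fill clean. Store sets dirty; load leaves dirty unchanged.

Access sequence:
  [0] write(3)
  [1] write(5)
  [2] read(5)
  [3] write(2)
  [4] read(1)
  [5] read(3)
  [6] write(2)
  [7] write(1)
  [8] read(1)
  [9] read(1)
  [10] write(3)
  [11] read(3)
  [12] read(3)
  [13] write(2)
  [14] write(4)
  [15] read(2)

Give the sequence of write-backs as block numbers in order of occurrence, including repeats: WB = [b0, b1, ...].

0: W B3 → L1 miss [D]
1: W B5 → L1 miss wb→B3 [D]
2: R B5 → L1 hit [D]
3: W B2 → L0 miss [D]
4: R B1 → L1 miss wb→B5 [-]
5: R B3 → L1 miss [-]
6: W B2 → L0 hit [D]
7: W B1 → L1 miss [D]
8: R B1 → L1 hit [D]
9: R B1 → L1 hit [D]
10: W B3 → L1 miss wb→B1 [D]
11: R B3 → L1 hit [D]
12: R B3 → L1 hit [D]
13: W B2 → L0 hit [D]
14: W B4 → L0 miss wb→B2 [D]
15: R B2 → L0 miss wb→B4 [-]

WB = [3, 5, 1, 2, 4]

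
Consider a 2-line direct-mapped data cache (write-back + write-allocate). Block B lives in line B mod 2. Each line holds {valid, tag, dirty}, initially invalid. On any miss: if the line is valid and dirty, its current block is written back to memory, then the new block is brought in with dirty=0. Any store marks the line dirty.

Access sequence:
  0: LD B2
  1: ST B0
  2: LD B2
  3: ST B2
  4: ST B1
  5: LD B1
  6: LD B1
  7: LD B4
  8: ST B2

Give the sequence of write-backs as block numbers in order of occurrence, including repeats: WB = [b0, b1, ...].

WB = [0, 2]

  0 | R B2 → L0 miss [-]
  1 | W B0 → L0 miss [D]
  2 | R B2 → L0 miss wb→B0 [-]
  3 | W B2 → L0 hit [D]
  4 | W B1 → L1 miss [D]
  5 | R B1 → L1 hit [D]
  6 | R B1 → L1 hit [D]
  7 | R B4 → L0 miss wb→B2 [-]
  8 | W B2 → L0 miss [D]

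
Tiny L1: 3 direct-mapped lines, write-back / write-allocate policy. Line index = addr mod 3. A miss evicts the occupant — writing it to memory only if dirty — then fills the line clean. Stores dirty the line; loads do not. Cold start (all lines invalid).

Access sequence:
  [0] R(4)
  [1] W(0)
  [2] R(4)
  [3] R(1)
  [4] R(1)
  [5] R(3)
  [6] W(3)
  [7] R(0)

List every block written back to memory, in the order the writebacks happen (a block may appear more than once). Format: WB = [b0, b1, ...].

WB = [0, 3]

  0 | R B4 → L1 miss [-]
  1 | W B0 → L0 miss [D]
  2 | R B4 → L1 hit [-]
  3 | R B1 → L1 miss [-]
  4 | R B1 → L1 hit [-]
  5 | R B3 → L0 miss wb→B0 [-]
  6 | W B3 → L0 hit [D]
  7 | R B0 → L0 miss wb→B3 [-]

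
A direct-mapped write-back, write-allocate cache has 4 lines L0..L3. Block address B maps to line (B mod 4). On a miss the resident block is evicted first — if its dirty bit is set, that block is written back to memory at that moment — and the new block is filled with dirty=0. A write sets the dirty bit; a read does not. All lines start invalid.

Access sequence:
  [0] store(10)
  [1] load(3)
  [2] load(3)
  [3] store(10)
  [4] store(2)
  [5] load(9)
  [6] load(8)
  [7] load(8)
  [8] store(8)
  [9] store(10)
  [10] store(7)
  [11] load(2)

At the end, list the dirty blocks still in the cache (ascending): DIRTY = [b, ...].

DIRTY = [7, 8]

0: W B10 → L2 miss [D]
1: R B3 → L3 miss [-]
2: R B3 → L3 hit [-]
3: W B10 → L2 hit [D]
4: W B2 → L2 miss wb→B10 [D]
5: R B9 → L1 miss [-]
6: R B8 → L0 miss [-]
7: R B8 → L0 hit [-]
8: W B8 → L0 hit [D]
9: W B10 → L2 miss wb→B2 [D]
10: W B7 → L3 miss [D]
11: R B2 → L2 miss wb→B10 [-]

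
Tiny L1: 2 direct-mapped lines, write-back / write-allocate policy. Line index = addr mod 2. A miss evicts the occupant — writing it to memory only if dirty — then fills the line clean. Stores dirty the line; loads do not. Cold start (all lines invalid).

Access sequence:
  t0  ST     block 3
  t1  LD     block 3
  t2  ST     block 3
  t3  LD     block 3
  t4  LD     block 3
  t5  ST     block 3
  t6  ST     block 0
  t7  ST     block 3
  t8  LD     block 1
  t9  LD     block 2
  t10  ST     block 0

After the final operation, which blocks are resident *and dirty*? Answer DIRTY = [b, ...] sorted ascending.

DIRTY = [0]

0: W B3 -> L1 miss  d=D]
1: R B3 -> L1 hit  d=D]
2: W B3 -> L1 hit  d=D]
3: R B3 -> L1 hit  d=D]
4: R B3 -> L1 hit  d=D]
5: W B3 -> L1 hit  d=D]
6: W B0 -> L0 miss  d=D]
7: W B3 -> L1 hit  d=D]
8: R B1 -> L1 miss wb->B3  d=-]
9: R B2 -> L0 miss wb->B0  d=-]
10: W B0 -> L0 miss  d=D]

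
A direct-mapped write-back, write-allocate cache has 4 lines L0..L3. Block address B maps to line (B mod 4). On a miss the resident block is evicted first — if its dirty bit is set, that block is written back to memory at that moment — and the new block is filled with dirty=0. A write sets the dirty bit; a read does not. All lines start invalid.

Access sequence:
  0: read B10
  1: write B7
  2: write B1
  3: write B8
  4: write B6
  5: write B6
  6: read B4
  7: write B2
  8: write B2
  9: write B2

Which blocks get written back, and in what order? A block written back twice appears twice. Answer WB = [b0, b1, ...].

WB = [8, 6]

0: R B10 -> L2 miss  d=-]
1: W B7 -> L3 miss  d=D]
2: W B1 -> L1 miss  d=D]
3: W B8 -> L0 miss  d=D]
4: W B6 -> L2 miss  d=D]
5: W B6 -> L2 hit  d=D]
6: R B4 -> L0 miss wb->B8  d=-]
7: W B2 -> L2 miss wb->B6  d=D]
8: W B2 -> L2 hit  d=D]
9: W B2 -> L2 hit  d=D]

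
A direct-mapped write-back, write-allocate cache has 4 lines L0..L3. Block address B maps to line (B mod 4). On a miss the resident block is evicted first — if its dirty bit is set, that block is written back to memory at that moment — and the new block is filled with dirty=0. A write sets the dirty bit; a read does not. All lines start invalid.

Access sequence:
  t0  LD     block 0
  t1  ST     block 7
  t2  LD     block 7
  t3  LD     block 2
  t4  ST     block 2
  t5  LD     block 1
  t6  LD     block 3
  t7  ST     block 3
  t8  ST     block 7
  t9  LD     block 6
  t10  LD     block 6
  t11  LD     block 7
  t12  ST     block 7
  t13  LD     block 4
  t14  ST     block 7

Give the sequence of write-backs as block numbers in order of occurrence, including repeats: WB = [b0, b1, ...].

0: R B0 → L0 miss [-]
1: W B7 → L3 miss [D]
2: R B7 → L3 hit [D]
3: R B2 → L2 miss [-]
4: W B2 → L2 hit [D]
5: R B1 → L1 miss [-]
6: R B3 → L3 miss wb→B7 [-]
7: W B3 → L3 hit [D]
8: W B7 → L3 miss wb→B3 [D]
9: R B6 → L2 miss wb→B2 [-]
10: R B6 → L2 hit [-]
11: R B7 → L3 hit [D]
12: W B7 → L3 hit [D]
13: R B4 → L0 miss [-]
14: W B7 → L3 hit [D]

WB = [7, 3, 2]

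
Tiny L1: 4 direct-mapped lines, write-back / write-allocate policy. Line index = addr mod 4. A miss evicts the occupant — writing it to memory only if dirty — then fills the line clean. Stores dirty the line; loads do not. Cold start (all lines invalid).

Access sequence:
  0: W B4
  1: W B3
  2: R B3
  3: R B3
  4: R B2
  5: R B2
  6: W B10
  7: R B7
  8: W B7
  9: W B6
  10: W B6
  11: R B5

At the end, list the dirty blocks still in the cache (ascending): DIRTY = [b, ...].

DIRTY = [4, 6, 7]

  0 | W B4 → L0 miss [D]
  1 | W B3 → L3 miss [D]
  2 | R B3 → L3 hit [D]
  3 | R B3 → L3 hit [D]
  4 | R B2 → L2 miss [-]
  5 | R B2 → L2 hit [-]
  6 | W B10 → L2 miss [D]
  7 | R B7 → L3 miss wb→B3 [-]
  8 | W B7 → L3 hit [D]
  9 | W B6 → L2 miss wb→B10 [D]
  10 | W B6 → L2 hit [D]
  11 | R B5 → L1 miss [-]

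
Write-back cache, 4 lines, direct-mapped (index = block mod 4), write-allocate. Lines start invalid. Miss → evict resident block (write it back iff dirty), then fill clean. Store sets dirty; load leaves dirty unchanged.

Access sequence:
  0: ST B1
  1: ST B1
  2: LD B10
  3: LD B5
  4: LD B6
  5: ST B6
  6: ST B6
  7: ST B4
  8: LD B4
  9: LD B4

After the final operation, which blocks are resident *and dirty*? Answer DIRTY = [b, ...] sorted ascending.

DIRTY = [4, 6]

0: W B1 -> L1 miss  d=D]
1: W B1 -> L1 hit  d=D]
2: R B10 -> L2 miss  d=-]
3: R B5 -> L1 miss wb->B1  d=-]
4: R B6 -> L2 miss  d=-]
5: W B6 -> L2 hit  d=D]
6: W B6 -> L2 hit  d=D]
7: W B4 -> L0 miss  d=D]
8: R B4 -> L0 hit  d=D]
9: R B4 -> L0 hit  d=D]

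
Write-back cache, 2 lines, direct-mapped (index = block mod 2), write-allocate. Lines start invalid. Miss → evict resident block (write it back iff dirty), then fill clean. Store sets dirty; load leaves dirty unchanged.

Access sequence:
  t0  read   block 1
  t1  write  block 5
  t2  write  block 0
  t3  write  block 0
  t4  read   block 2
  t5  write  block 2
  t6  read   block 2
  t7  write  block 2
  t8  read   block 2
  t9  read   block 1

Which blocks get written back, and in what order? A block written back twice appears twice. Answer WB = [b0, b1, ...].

0: R B1 → L1 miss [-]
1: W B5 → L1 miss [D]
2: W B0 → L0 miss [D]
3: W B0 → L0 hit [D]
4: R B2 → L0 miss wb→B0 [-]
5: W B2 → L0 hit [D]
6: R B2 → L0 hit [D]
7: W B2 → L0 hit [D]
8: R B2 → L0 hit [D]
9: R B1 → L1 miss wb→B5 [-]

WB = [0, 5]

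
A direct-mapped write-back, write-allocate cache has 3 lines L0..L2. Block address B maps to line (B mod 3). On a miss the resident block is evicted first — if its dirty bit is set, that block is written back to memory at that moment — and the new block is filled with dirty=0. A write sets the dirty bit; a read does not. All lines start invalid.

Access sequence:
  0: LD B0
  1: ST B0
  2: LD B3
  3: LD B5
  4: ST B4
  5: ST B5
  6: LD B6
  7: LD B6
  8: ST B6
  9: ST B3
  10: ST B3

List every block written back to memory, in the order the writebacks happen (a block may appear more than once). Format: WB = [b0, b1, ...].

WB = [0, 6]

0: R B0 → L0 miss [-]
1: W B0 → L0 hit [D]
2: R B3 → L0 miss wb→B0 [-]
3: R B5 → L2 miss [-]
4: W B4 → L1 miss [D]
5: W B5 → L2 hit [D]
6: R B6 → L0 miss [-]
7: R B6 → L0 hit [-]
8: W B6 → L0 hit [D]
9: W B3 → L0 miss wb→B6 [D]
10: W B3 → L0 hit [D]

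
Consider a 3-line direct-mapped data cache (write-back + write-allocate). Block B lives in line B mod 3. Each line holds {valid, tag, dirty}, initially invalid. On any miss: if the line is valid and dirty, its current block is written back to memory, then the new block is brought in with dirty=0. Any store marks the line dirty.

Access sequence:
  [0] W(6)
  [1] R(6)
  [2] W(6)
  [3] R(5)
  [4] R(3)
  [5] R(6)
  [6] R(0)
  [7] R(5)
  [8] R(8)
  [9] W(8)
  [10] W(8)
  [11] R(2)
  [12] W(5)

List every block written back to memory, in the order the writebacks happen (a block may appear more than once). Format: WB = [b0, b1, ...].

  0 | W B6 → L0 miss [D]
  1 | R B6 → L0 hit [D]
  2 | W B6 → L0 hit [D]
  3 | R B5 → L2 miss [-]
  4 | R B3 → L0 miss wb→B6 [-]
  5 | R B6 → L0 miss [-]
  6 | R B0 → L0 miss [-]
  7 | R B5 → L2 hit [-]
  8 | R B8 → L2 miss [-]
  9 | W B8 → L2 hit [D]
  10 | W B8 → L2 hit [D]
  11 | R B2 → L2 miss wb→B8 [-]
  12 | W B5 → L2 miss [D]

WB = [6, 8]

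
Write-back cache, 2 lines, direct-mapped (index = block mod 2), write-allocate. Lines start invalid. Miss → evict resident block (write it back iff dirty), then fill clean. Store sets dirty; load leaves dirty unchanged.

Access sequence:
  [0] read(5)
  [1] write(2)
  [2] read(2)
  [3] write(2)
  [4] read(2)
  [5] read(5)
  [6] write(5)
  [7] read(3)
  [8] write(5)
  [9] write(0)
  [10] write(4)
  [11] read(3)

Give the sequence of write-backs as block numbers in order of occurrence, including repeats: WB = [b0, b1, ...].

WB = [5, 2, 0, 5]

0: R B5 → L1 miss [-]
1: W B2 → L0 miss [D]
2: R B2 → L0 hit [D]
3: W B2 → L0 hit [D]
4: R B2 → L0 hit [D]
5: R B5 → L1 hit [-]
6: W B5 → L1 hit [D]
7: R B3 → L1 miss wb→B5 [-]
8: W B5 → L1 miss [D]
9: W B0 → L0 miss wb→B2 [D]
10: W B4 → L0 miss wb→B0 [D]
11: R B3 → L1 miss wb→B5 [-]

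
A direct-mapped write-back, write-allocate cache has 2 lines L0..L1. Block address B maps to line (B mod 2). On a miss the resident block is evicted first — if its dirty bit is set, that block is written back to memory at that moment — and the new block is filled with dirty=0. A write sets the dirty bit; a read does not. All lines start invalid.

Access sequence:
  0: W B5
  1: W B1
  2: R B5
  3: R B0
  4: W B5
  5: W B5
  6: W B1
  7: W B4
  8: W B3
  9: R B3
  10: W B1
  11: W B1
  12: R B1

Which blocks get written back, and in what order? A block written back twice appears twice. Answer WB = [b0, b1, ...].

WB = [5, 1, 5, 1, 3]

0: W B5 → L1 miss [D]
1: W B1 → L1 miss wb→B5 [D]
2: R B5 → L1 miss wb→B1 [-]
3: R B0 → L0 miss [-]
4: W B5 → L1 hit [D]
5: W B5 → L1 hit [D]
6: W B1 → L1 miss wb→B5 [D]
7: W B4 → L0 miss [D]
8: W B3 → L1 miss wb→B1 [D]
9: R B3 → L1 hit [D]
10: W B1 → L1 miss wb→B3 [D]
11: W B1 → L1 hit [D]
12: R B1 → L1 hit [D]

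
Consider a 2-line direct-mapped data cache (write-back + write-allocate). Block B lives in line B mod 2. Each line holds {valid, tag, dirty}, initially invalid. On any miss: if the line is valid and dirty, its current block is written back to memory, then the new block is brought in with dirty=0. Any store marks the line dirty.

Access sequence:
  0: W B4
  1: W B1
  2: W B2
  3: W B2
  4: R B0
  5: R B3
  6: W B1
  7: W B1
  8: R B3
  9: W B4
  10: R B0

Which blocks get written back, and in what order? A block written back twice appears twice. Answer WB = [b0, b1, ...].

WB = [4, 2, 1, 1, 4]

  0 | W B4 → L0 miss [D]
  1 | W B1 → L1 miss [D]
  2 | W B2 → L0 miss wb→B4 [D]
  3 | W B2 → L0 hit [D]
  4 | R B0 → L0 miss wb→B2 [-]
  5 | R B3 → L1 miss wb→B1 [-]
  6 | W B1 → L1 miss [D]
  7 | W B1 → L1 hit [D]
  8 | R B3 → L1 miss wb→B1 [-]
  9 | W B4 → L0 miss [D]
  10 | R B0 → L0 miss wb→B4 [-]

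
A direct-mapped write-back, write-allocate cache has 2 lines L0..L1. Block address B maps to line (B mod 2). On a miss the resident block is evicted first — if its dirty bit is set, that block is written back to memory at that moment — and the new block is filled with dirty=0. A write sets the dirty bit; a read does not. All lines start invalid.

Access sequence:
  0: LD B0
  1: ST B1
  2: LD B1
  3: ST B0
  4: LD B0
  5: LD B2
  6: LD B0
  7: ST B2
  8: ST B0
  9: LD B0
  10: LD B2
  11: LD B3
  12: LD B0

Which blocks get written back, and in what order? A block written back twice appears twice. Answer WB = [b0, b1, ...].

WB = [0, 2, 0, 1]

  0 | R B0 → L0 miss [-]
  1 | W B1 → L1 miss [D]
  2 | R B1 → L1 hit [D]
  3 | W B0 → L0 hit [D]
  4 | R B0 → L0 hit [D]
  5 | R B2 → L0 miss wb→B0 [-]
  6 | R B0 → L0 miss [-]
  7 | W B2 → L0 miss [D]
  8 | W B0 → L0 miss wb→B2 [D]
  9 | R B0 → L0 hit [D]
  10 | R B2 → L0 miss wb→B0 [-]
  11 | R B3 → L1 miss wb→B1 [-]
  12 | R B0 → L0 miss [-]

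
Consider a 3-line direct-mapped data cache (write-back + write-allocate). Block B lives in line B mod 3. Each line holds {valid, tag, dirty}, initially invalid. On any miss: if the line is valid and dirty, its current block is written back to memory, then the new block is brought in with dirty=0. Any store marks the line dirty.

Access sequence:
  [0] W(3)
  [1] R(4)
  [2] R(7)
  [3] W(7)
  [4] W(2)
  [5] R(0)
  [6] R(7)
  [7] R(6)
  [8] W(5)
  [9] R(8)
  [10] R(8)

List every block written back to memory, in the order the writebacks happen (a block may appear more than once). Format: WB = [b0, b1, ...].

WB = [3, 2, 5]

0: W B3 -> L0 miss  d=D]
1: R B4 -> L1 miss  d=-]
2: R B7 -> L1 miss  d=-]
3: W B7 -> L1 hit  d=D]
4: W B2 -> L2 miss  d=D]
5: R B0 -> L0 miss wb->B3  d=-]
6: R B7 -> L1 hit  d=D]
7: R B6 -> L0 miss  d=-]
8: W B5 -> L2 miss wb->B2  d=D]
9: R B8 -> L2 miss wb->B5  d=-]
10: R B8 -> L2 hit  d=-]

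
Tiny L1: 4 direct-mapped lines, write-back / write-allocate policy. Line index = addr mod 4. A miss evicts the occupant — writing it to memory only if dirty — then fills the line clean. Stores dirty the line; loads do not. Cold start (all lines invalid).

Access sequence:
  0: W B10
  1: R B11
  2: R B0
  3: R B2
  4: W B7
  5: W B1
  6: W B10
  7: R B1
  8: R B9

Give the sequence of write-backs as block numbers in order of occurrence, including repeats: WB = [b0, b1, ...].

WB = [10, 1]

0: W B10 -> L2 miss  d=D]
1: R B11 -> L3 miss  d=-]
2: R B0 -> L0 miss  d=-]
3: R B2 -> L2 miss wb->B10  d=-]
4: W B7 -> L3 miss  d=D]
5: W B1 -> L1 miss  d=D]
6: W B10 -> L2 miss  d=D]
7: R B1 -> L1 hit  d=D]
8: R B9 -> L1 miss wb->B1  d=-]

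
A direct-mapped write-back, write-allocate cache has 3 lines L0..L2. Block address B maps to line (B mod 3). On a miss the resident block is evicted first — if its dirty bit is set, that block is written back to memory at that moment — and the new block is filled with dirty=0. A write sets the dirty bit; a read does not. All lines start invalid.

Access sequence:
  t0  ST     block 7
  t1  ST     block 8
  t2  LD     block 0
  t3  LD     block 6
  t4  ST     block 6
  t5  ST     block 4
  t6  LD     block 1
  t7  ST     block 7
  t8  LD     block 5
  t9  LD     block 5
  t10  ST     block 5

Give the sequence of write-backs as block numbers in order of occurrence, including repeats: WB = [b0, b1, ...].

0: W B7 -> L1 miss  d=D]
1: W B8 -> L2 miss  d=D]
2: R B0 -> L0 miss  d=-]
3: R B6 -> L0 miss  d=-]
4: W B6 -> L0 hit  d=D]
5: W B4 -> L1 miss wb->B7  d=D]
6: R B1 -> L1 miss wb->B4  d=-]
7: W B7 -> L1 miss  d=D]
8: R B5 -> L2 miss wb->B8  d=-]
9: R B5 -> L2 hit  d=-]
10: W B5 -> L2 hit  d=D]

WB = [7, 4, 8]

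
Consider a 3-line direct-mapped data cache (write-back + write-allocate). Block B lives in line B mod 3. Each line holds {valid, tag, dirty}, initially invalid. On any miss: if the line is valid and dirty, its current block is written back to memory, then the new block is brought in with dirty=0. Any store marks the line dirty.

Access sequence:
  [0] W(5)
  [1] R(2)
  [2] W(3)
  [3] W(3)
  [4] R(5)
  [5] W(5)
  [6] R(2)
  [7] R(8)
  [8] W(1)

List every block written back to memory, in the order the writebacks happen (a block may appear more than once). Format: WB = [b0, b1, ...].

0: W B5 -> L2 miss  d=D]
1: R B2 -> L2 miss wb->B5  d=-]
2: W B3 -> L0 miss  d=D]
3: W B3 -> L0 hit  d=D]
4: R B5 -> L2 miss  d=-]
5: W B5 -> L2 hit  d=D]
6: R B2 -> L2 miss wb->B5  d=-]
7: R B8 -> L2 miss  d=-]
8: W B1 -> L1 miss  d=D]

WB = [5, 5]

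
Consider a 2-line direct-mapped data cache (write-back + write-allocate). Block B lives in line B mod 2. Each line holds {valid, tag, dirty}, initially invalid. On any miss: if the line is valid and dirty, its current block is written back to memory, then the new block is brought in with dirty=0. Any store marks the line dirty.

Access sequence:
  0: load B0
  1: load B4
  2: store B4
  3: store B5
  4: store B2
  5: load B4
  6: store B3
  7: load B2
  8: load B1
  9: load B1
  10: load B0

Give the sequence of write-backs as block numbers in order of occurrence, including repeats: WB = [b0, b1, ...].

WB = [4, 2, 5, 3]

  0 | R B0 → L0 miss [-]
  1 | R B4 → L0 miss [-]
  2 | W B4 → L0 hit [D]
  3 | W B5 → L1 miss [D]
  4 | W B2 → L0 miss wb→B4 [D]
  5 | R B4 → L0 miss wb→B2 [-]
  6 | W B3 → L1 miss wb→B5 [D]
  7 | R B2 → L0 miss [-]
  8 | R B1 → L1 miss wb→B3 [-]
  9 | R B1 → L1 hit [-]
  10 | R B0 → L0 miss [-]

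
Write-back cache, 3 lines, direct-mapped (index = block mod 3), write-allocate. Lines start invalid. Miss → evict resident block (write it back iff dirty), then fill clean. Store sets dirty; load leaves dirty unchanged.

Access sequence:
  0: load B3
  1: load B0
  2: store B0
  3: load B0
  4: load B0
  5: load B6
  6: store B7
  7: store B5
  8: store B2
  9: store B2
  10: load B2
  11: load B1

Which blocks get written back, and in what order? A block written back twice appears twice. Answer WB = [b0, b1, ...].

0: R B3 -> L0 miss  d=-]
1: R B0 -> L0 miss  d=-]
2: W B0 -> L0 hit  d=D]
3: R B0 -> L0 hit  d=D]
4: R B0 -> L0 hit  d=D]
5: R B6 -> L0 miss wb->B0  d=-]
6: W B7 -> L1 miss  d=D]
7: W B5 -> L2 miss  d=D]
8: W B2 -> L2 miss wb->B5  d=D]
9: W B2 -> L2 hit  d=D]
10: R B2 -> L2 hit  d=D]
11: R B1 -> L1 miss wb->B7  d=-]

WB = [0, 5, 7]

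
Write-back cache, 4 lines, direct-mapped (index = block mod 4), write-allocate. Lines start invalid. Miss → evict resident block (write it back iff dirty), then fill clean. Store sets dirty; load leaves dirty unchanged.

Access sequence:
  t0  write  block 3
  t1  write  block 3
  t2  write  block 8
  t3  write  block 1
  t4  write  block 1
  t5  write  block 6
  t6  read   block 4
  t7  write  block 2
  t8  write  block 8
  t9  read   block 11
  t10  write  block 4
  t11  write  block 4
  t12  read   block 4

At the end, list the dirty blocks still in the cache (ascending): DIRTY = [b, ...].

DIRTY = [1, 2, 4]

0: W B3 → L3 miss [D]
1: W B3 → L3 hit [D]
2: W B8 → L0 miss [D]
3: W B1 → L1 miss [D]
4: W B1 → L1 hit [D]
5: W B6 → L2 miss [D]
6: R B4 → L0 miss wb→B8 [-]
7: W B2 → L2 miss wb→B6 [D]
8: W B8 → L0 miss [D]
9: R B11 → L3 miss wb→B3 [-]
10: W B4 → L0 miss wb→B8 [D]
11: W B4 → L0 hit [D]
12: R B4 → L0 hit [D]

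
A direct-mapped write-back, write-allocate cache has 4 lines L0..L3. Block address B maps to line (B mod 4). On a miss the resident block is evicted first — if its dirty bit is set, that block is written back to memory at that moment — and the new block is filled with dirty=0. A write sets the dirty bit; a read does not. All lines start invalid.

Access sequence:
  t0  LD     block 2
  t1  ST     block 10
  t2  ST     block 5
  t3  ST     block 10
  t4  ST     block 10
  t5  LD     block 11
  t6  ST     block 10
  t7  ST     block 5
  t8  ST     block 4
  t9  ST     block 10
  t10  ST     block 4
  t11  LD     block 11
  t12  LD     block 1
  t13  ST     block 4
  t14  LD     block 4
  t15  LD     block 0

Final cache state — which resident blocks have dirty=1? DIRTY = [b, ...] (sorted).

DIRTY = [10]

0: R B2 → L2 miss [-]
1: W B10 → L2 miss [D]
2: W B5 → L1 miss [D]
3: W B10 → L2 hit [D]
4: W B10 → L2 hit [D]
5: R B11 → L3 miss [-]
6: W B10 → L2 hit [D]
7: W B5 → L1 hit [D]
8: W B4 → L0 miss [D]
9: W B10 → L2 hit [D]
10: W B4 → L0 hit [D]
11: R B11 → L3 hit [-]
12: R B1 → L1 miss wb→B5 [-]
13: W B4 → L0 hit [D]
14: R B4 → L0 hit [D]
15: R B0 → L0 miss wb→B4 [-]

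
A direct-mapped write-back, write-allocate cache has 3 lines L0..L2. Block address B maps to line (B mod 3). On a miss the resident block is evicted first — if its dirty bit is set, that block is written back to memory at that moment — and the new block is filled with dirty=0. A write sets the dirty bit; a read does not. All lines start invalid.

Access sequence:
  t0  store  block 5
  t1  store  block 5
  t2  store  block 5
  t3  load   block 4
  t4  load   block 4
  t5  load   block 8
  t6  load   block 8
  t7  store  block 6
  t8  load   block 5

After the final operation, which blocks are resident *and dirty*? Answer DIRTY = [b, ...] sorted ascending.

0: W B5 → L2 miss [D]
1: W B5 → L2 hit [D]
2: W B5 → L2 hit [D]
3: R B4 → L1 miss [-]
4: R B4 → L1 hit [-]
5: R B8 → L2 miss wb→B5 [-]
6: R B8 → L2 hit [-]
7: W B6 → L0 miss [D]
8: R B5 → L2 miss [-]

DIRTY = [6]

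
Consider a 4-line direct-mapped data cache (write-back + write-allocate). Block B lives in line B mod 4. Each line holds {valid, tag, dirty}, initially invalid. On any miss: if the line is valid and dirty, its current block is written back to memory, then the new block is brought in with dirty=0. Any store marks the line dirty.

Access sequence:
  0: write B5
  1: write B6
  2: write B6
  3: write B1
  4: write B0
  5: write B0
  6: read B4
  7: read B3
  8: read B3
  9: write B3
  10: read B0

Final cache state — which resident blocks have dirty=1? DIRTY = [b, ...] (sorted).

  0 | W B5 → L1 miss [D]
  1 | W B6 → L2 miss [D]
  2 | W B6 → L2 hit [D]
  3 | W B1 → L1 miss wb→B5 [D]
  4 | W B0 → L0 miss [D]
  5 | W B0 → L0 hit [D]
  6 | R B4 → L0 miss wb→B0 [-]
  7 | R B3 → L3 miss [-]
  8 | R B3 → L3 hit [-]
  9 | W B3 → L3 hit [D]
  10 | R B0 → L0 miss [-]

DIRTY = [1, 3, 6]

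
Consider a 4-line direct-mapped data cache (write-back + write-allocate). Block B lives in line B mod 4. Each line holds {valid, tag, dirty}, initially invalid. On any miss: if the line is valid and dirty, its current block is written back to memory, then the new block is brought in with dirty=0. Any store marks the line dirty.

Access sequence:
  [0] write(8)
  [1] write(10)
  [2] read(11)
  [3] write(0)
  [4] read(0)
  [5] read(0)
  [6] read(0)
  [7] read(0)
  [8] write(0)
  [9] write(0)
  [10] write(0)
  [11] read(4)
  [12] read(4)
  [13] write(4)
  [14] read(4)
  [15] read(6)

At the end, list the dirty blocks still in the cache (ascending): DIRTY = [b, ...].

0: W B8 → L0 miss [D]
1: W B10 → L2 miss [D]
2: R B11 → L3 miss [-]
3: W B0 → L0 miss wb→B8 [D]
4: R B0 → L0 hit [D]
5: R B0 → L0 hit [D]
6: R B0 → L0 hit [D]
7: R B0 → L0 hit [D]
8: W B0 → L0 hit [D]
9: W B0 → L0 hit [D]
10: W B0 → L0 hit [D]
11: R B4 → L0 miss wb→B0 [-]
12: R B4 → L0 hit [-]
13: W B4 → L0 hit [D]
14: R B4 → L0 hit [D]
15: R B6 → L2 miss wb→B10 [-]

DIRTY = [4]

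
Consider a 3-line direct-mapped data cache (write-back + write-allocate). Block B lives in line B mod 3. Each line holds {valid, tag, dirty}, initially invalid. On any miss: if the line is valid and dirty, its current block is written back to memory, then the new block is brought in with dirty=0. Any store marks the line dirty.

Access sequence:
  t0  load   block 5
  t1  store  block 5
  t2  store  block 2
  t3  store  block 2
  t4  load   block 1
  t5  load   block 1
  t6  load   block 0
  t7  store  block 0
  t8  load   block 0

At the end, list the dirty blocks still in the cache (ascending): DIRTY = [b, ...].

DIRTY = [0, 2]

0: R B5 → L2 miss [-]
1: W B5 → L2 hit [D]
2: W B2 → L2 miss wb→B5 [D]
3: W B2 → L2 hit [D]
4: R B1 → L1 miss [-]
5: R B1 → L1 hit [-]
6: R B0 → L0 miss [-]
7: W B0 → L0 hit [D]
8: R B0 → L0 hit [D]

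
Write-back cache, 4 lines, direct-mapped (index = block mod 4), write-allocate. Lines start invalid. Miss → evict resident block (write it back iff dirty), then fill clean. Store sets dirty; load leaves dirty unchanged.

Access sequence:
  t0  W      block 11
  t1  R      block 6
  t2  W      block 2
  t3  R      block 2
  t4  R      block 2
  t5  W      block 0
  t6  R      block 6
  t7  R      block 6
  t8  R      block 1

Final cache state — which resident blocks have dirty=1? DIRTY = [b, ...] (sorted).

DIRTY = [0, 11]

0: W B11 -> L3 miss  d=D]
1: R B6 -> L2 miss  d=-]
2: W B2 -> L2 miss  d=D]
3: R B2 -> L2 hit  d=D]
4: R B2 -> L2 hit  d=D]
5: W B0 -> L0 miss  d=D]
6: R B6 -> L2 miss wb->B2  d=-]
7: R B6 -> L2 hit  d=-]
8: R B1 -> L1 miss  d=-]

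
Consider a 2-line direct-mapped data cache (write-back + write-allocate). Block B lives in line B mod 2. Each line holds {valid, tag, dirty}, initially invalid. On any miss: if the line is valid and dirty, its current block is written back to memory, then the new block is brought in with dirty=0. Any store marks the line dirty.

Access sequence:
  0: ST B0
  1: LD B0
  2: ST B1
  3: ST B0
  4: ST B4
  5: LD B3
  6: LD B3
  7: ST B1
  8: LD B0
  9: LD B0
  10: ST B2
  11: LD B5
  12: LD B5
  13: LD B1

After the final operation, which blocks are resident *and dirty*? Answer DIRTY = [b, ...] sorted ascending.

DIRTY = [2]

  0 | W B0 → L0 miss [D]
  1 | R B0 → L0 hit [D]
  2 | W B1 → L1 miss [D]
  3 | W B0 → L0 hit [D]
  4 | W B4 → L0 miss wb→B0 [D]
  5 | R B3 → L1 miss wb→B1 [-]
  6 | R B3 → L1 hit [-]
  7 | W B1 → L1 miss [D]
  8 | R B0 → L0 miss wb→B4 [-]
  9 | R B0 → L0 hit [-]
  10 | W B2 → L0 miss [D]
  11 | R B5 → L1 miss wb→B1 [-]
  12 | R B5 → L1 hit [-]
  13 | R B1 → L1 miss [-]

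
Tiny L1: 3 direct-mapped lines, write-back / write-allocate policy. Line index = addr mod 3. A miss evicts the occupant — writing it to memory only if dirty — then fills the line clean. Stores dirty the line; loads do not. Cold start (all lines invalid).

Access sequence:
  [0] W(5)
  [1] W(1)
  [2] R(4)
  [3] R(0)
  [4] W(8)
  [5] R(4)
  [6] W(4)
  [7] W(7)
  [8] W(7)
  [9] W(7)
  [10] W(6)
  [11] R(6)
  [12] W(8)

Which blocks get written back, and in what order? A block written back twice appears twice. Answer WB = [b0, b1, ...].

0: W B5 -> L2 miss  d=D]
1: W B1 -> L1 miss  d=D]
2: R B4 -> L1 miss wb->B1  d=-]
3: R B0 -> L0 miss  d=-]
4: W B8 -> L2 miss wb->B5  d=D]
5: R B4 -> L1 hit  d=-]
6: W B4 -> L1 hit  d=D]
7: W B7 -> L1 miss wb->B4  d=D]
8: W B7 -> L1 hit  d=D]
9: W B7 -> L1 hit  d=D]
10: W B6 -> L0 miss  d=D]
11: R B6 -> L0 hit  d=D]
12: W B8 -> L2 hit  d=D]

WB = [1, 5, 4]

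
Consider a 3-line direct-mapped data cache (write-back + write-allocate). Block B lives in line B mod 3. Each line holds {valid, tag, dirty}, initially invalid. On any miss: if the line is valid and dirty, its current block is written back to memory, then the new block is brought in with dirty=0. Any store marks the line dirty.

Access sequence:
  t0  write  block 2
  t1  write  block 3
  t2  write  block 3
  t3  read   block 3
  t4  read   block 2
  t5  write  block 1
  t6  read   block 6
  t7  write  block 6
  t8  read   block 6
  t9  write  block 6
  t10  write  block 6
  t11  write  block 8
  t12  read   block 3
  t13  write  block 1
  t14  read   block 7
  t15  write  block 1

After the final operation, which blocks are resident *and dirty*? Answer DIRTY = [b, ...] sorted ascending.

DIRTY = [1, 8]

  0 | W B2 → L2 miss [D]
  1 | W B3 → L0 miss [D]
  2 | W B3 → L0 hit [D]
  3 | R B3 → L0 hit [D]
  4 | R B2 → L2 hit [D]
  5 | W B1 → L1 miss [D]
  6 | R B6 → L0 miss wb→B3 [-]
  7 | W B6 → L0 hit [D]
  8 | R B6 → L0 hit [D]
  9 | W B6 → L0 hit [D]
  10 | W B6 → L0 hit [D]
  11 | W B8 → L2 miss wb→B2 [D]
  12 | R B3 → L0 miss wb→B6 [-]
  13 | W B1 → L1 hit [D]
  14 | R B7 → L1 miss wb→B1 [-]
  15 | W B1 → L1 miss [D]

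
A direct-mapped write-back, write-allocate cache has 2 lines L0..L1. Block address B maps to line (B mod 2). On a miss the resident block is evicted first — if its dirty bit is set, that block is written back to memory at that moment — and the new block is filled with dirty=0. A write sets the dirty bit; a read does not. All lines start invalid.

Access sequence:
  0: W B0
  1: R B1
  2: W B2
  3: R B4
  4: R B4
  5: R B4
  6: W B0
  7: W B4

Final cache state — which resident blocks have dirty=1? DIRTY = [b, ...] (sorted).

DIRTY = [4]

0: W B0 -> L0 miss  d=D]
1: R B1 -> L1 miss  d=-]
2: W B2 -> L0 miss wb->B0  d=D]
3: R B4 -> L0 miss wb->B2  d=-]
4: R B4 -> L0 hit  d=-]
5: R B4 -> L0 hit  d=-]
6: W B0 -> L0 miss  d=D]
7: W B4 -> L0 miss wb->B0  d=D]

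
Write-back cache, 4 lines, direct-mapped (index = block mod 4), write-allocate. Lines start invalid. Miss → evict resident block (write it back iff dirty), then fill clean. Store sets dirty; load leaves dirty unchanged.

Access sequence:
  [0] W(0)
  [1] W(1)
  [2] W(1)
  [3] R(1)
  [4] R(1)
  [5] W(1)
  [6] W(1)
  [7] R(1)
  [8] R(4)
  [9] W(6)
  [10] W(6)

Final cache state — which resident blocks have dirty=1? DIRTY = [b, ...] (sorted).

DIRTY = [1, 6]

  0 | W B0 → L0 miss [D]
  1 | W B1 → L1 miss [D]
  2 | W B1 → L1 hit [D]
  3 | R B1 → L1 hit [D]
  4 | R B1 → L1 hit [D]
  5 | W B1 → L1 hit [D]
  6 | W B1 → L1 hit [D]
  7 | R B1 → L1 hit [D]
  8 | R B4 → L0 miss wb→B0 [-]
  9 | W B6 → L2 miss [D]
  10 | W B6 → L2 hit [D]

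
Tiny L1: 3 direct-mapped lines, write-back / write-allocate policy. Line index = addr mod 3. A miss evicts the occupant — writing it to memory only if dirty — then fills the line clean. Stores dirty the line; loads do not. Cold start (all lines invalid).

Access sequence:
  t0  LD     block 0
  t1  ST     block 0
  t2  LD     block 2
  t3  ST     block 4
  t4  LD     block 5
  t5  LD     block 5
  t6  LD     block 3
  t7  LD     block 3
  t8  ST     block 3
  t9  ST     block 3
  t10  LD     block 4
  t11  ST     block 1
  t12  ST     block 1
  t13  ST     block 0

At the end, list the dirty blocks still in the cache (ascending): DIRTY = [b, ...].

0: R B0 → L0 miss [-]
1: W B0 → L0 hit [D]
2: R B2 → L2 miss [-]
3: W B4 → L1 miss [D]
4: R B5 → L2 miss [-]
5: R B5 → L2 hit [-]
6: R B3 → L0 miss wb→B0 [-]
7: R B3 → L0 hit [-]
8: W B3 → L0 hit [D]
9: W B3 → L0 hit [D]
10: R B4 → L1 hit [D]
11: W B1 → L1 miss wb→B4 [D]
12: W B1 → L1 hit [D]
13: W B0 → L0 miss wb→B3 [D]

DIRTY = [0, 1]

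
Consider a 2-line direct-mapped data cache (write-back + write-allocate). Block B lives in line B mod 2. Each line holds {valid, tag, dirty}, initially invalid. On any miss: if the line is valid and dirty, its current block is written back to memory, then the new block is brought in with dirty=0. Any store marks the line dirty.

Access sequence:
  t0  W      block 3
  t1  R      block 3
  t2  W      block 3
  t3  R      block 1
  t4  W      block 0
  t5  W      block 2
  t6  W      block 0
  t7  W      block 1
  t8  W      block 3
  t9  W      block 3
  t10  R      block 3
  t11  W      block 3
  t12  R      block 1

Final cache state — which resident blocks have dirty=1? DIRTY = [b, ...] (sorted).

DIRTY = [0]

0: W B3 → L1 miss [D]
1: R B3 → L1 hit [D]
2: W B3 → L1 hit [D]
3: R B1 → L1 miss wb→B3 [-]
4: W B0 → L0 miss [D]
5: W B2 → L0 miss wb→B0 [D]
6: W B0 → L0 miss wb→B2 [D]
7: W B1 → L1 hit [D]
8: W B3 → L1 miss wb→B1 [D]
9: W B3 → L1 hit [D]
10: R B3 → L1 hit [D]
11: W B3 → L1 hit [D]
12: R B1 → L1 miss wb→B3 [-]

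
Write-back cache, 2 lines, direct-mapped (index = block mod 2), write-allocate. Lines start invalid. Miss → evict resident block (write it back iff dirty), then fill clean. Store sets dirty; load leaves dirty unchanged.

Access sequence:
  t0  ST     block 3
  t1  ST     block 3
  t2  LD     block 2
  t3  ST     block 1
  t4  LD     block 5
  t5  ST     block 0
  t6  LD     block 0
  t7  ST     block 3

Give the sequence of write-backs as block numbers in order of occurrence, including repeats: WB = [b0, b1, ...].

0: W B3 → L1 miss [D]
1: W B3 → L1 hit [D]
2: R B2 → L0 miss [-]
3: W B1 → L1 miss wb→B3 [D]
4: R B5 → L1 miss wb→B1 [-]
5: W B0 → L0 miss [D]
6: R B0 → L0 hit [D]
7: W B3 → L1 miss [D]

WB = [3, 1]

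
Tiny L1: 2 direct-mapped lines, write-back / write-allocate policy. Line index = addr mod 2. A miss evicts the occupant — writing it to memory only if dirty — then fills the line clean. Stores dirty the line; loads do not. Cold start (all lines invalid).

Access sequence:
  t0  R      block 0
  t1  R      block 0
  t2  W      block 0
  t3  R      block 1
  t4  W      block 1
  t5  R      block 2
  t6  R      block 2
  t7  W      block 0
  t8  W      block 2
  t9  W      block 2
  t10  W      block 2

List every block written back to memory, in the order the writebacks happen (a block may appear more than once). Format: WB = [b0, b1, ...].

  0 | R B0 → L0 miss [-]
  1 | R B0 → L0 hit [-]
  2 | W B0 → L0 hit [D]
  3 | R B1 → L1 miss [-]
  4 | W B1 → L1 hit [D]
  5 | R B2 → L0 miss wb→B0 [-]
  6 | R B2 → L0 hit [-]
  7 | W B0 → L0 miss [D]
  8 | W B2 → L0 miss wb→B0 [D]
  9 | W B2 → L0 hit [D]
  10 | W B2 → L0 hit [D]

WB = [0, 0]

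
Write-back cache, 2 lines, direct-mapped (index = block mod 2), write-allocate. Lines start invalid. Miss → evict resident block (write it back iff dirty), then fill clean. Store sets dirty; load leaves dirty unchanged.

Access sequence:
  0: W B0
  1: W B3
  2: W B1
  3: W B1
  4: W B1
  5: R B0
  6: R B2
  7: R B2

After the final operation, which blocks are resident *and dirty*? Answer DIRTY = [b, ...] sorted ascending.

  0 | W B0 → L0 miss [D]
  1 | W B3 → L1 miss [D]
  2 | W B1 → L1 miss wb→B3 [D]
  3 | W B1 → L1 hit [D]
  4 | W B1 → L1 hit [D]
  5 | R B0 → L0 hit [D]
  6 | R B2 → L0 miss wb→B0 [-]
  7 | R B2 → L0 hit [-]

DIRTY = [1]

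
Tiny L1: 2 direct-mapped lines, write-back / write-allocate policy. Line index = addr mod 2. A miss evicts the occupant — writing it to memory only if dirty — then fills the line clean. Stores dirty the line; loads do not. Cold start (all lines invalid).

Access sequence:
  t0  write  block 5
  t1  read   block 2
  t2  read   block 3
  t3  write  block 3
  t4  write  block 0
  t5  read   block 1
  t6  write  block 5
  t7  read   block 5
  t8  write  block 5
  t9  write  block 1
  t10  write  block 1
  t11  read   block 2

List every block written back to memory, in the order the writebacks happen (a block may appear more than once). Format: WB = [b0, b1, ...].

0: W B5 -> L1 miss  d=D]
1: R B2 -> L0 miss  d=-]
2: R B3 -> L1 miss wb->B5  d=-]
3: W B3 -> L1 hit  d=D]
4: W B0 -> L0 miss  d=D]
5: R B1 -> L1 miss wb->B3  d=-]
6: W B5 -> L1 miss  d=D]
7: R B5 -> L1 hit  d=D]
8: W B5 -> L1 hit  d=D]
9: W B1 -> L1 miss wb->B5  d=D]
10: W B1 -> L1 hit  d=D]
11: R B2 -> L0 miss wb->B0  d=-]

WB = [5, 3, 5, 0]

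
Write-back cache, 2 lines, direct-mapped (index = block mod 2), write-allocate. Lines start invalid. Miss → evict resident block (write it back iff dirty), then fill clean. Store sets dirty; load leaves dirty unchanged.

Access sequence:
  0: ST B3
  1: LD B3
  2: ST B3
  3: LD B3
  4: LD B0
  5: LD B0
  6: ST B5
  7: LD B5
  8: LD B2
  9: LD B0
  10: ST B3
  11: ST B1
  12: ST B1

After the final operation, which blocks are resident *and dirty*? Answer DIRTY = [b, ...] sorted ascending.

  0 | W B3 → L1 miss [D]
  1 | R B3 → L1 hit [D]
  2 | W B3 → L1 hit [D]
  3 | R B3 → L1 hit [D]
  4 | R B0 → L0 miss [-]
  5 | R B0 → L0 hit [-]
  6 | W B5 → L1 miss wb→B3 [D]
  7 | R B5 → L1 hit [D]
  8 | R B2 → L0 miss [-]
  9 | R B0 → L0 miss [-]
  10 | W B3 → L1 miss wb→B5 [D]
  11 | W B1 → L1 miss wb→B3 [D]
  12 | W B1 → L1 hit [D]

DIRTY = [1]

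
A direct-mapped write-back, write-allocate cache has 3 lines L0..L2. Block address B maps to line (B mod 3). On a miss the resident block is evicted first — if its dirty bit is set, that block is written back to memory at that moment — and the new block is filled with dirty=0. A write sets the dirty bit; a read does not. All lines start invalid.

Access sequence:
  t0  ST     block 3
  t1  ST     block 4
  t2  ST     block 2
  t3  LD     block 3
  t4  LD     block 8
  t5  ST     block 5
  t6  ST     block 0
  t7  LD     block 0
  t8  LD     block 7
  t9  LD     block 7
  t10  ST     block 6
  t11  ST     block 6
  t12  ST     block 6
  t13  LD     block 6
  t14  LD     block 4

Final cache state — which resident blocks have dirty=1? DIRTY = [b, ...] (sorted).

0: W B3 → L0 miss [D]
1: W B4 → L1 miss [D]
2: W B2 → L2 miss [D]
3: R B3 → L0 hit [D]
4: R B8 → L2 miss wb→B2 [-]
5: W B5 → L2 miss [D]
6: W B0 → L0 miss wb→B3 [D]
7: R B0 → L0 hit [D]
8: R B7 → L1 miss wb→B4 [-]
9: R B7 → L1 hit [-]
10: W B6 → L0 miss wb→B0 [D]
11: W B6 → L0 hit [D]
12: W B6 → L0 hit [D]
13: R B6 → L0 hit [D]
14: R B4 → L1 miss [-]

DIRTY = [5, 6]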